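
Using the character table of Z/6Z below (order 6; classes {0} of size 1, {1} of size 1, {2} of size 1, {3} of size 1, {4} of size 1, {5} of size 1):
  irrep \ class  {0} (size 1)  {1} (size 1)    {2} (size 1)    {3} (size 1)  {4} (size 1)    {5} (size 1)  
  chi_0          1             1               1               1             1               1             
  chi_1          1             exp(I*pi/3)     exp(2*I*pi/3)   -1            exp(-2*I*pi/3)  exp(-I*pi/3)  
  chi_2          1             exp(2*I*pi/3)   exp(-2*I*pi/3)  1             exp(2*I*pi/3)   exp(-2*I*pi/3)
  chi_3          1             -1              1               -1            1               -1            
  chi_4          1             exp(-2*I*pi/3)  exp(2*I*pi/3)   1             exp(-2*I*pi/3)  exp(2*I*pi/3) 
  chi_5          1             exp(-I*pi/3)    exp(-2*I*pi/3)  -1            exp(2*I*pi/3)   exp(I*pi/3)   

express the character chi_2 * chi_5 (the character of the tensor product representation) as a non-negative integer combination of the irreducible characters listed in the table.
chi_2 tensor chi_5 = chi_1 (all other irreducibles have multiplicity 0).

Details: The character of a tensor product is the pointwise product (chi_2 * chi_5)(C) = chi_2(C) * chi_5(C):
  {0}: (1)*(1), {1}: (exp(2*I*pi/3))*(exp(-I*pi/3)), {2}: (exp(-2*I*pi/3))*(exp(-2*I*pi/3)), {3}: (1)*(-1), {4}: (exp(2*I*pi/3))*(exp(2*I*pi/3)), {5}: (exp(-2*I*pi/3))*(exp(I*pi/3))
so (chi_2 * chi_5) takes values
  {0} -> 1, {1} -> exp(I*pi/3), {2} -> exp(2*I*pi/3), {3} -> -1, {4} -> exp(-2*I*pi/3), {5} -> exp(-I*pi/3).
Now take the inner product of this character with each irreducible chi from the table, <chi_2*chi_5, chi> = (1/6) sum_C |C| (chi_2*chi_5)(C) conj(chi(C)):
  <chi_2*chi_5, chi_0> = (1/6)[1*(1)*conj(1) + 1*(exp(I*pi/3))*conj(1) + 1*(exp(2*I*pi/3))*conj(1) + 1*(-1)*conj(1) + 1*(exp(-2*I*pi/3))*conj(1) + 1*(exp(-I*pi/3))*conj(1)]
      = (1/6)[(1) + (exp(I*pi/3)) + (exp(2*I*pi/3)) + (-1) + (exp(-2*I*pi/3)) + (exp(-I*pi/3))] = 0/6 = 0
  <chi_2*chi_5, chi_1> = (1/6)[1*(1)*conj(1) + 1*(exp(I*pi/3))*conj(exp(I*pi/3)) + 1*(exp(2*I*pi/3))*conj(exp(2*I*pi/3)) + 1*(-1)*conj(-1) + 1*(exp(-2*I*pi/3))*conj(exp(-2*I*pi/3)) + 1*(exp(-I*pi/3))*conj(exp(-I*pi/3))]
      = (1/6)[(1) + (1) + (1) + (1) + (1) + (1)] = 6/6 = 1
  <chi_2*chi_5, chi_2> = (1/6)[1*(1)*conj(1) + 1*(exp(I*pi/3))*conj(exp(2*I*pi/3)) + 1*(exp(2*I*pi/3))*conj(exp(-2*I*pi/3)) + 1*(-1)*conj(1) + 1*(exp(-2*I*pi/3))*conj(exp(2*I*pi/3)) + 1*(exp(-I*pi/3))*conj(exp(-2*I*pi/3))]
      = (1/6)[(1) + (exp(-I*pi/3)) + (exp(-2*I*pi/3)) + (-1) + (exp(2*I*pi/3)) + (exp(I*pi/3))] = 0/6 = 0
  <chi_2*chi_5, chi_3> = (1/6)[1*(1)*conj(1) + 1*(exp(I*pi/3))*conj(-1) + 1*(exp(2*I*pi/3))*conj(1) + 1*(-1)*conj(-1) + 1*(exp(-2*I*pi/3))*conj(1) + 1*(exp(-I*pi/3))*conj(-1)]
      = (1/6)[(1) + (-exp(I*pi/3)) + (exp(2*I*pi/3)) + (1) + (exp(-2*I*pi/3)) + (-exp(-I*pi/3))] = 0/6 = 0
  <chi_2*chi_5, chi_4> = (1/6)[1*(1)*conj(1) + 1*(exp(I*pi/3))*conj(exp(-2*I*pi/3)) + 1*(exp(2*I*pi/3))*conj(exp(2*I*pi/3)) + 1*(-1)*conj(1) + 1*(exp(-2*I*pi/3))*conj(exp(-2*I*pi/3)) + 1*(exp(-I*pi/3))*conj(exp(2*I*pi/3))]
      = (1/6)[(1) + (-1) + (1) + (-1) + (1) + (-1)] = 0/6 = 0
  <chi_2*chi_5, chi_5> = (1/6)[1*(1)*conj(1) + 1*(exp(I*pi/3))*conj(exp(-I*pi/3)) + 1*(exp(2*I*pi/3))*conj(exp(-2*I*pi/3)) + 1*(-1)*conj(-1) + 1*(exp(-2*I*pi/3))*conj(exp(2*I*pi/3)) + 1*(exp(-I*pi/3))*conj(exp(I*pi/3))]
      = (1/6)[(1) + (exp(2*I*pi/3)) + (exp(-2*I*pi/3)) + (1) + (exp(2*I*pi/3)) + (exp(-2*I*pi/3))] = 0/6 = 0
(Exp terms are combined using exp(i*s)*conj(exp(i*t)) = exp(i*(s-t)), and sums of them are collapsed using the identity that for every m > 1 the m distinct m-th roots of unity sum to 0, e.g. 1 + exp(2*I*pi/3) + exp(-2*I*pi/3) = 0.)
Hence the multiplicities are chi_1: 1. Dimension check: dim(chi_2)*dim(chi_5) = 1*1 = 1 and sum (mult * dim) = 1*1 = 1.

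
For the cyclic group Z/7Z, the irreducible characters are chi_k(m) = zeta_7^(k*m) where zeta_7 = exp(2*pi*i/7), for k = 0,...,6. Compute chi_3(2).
chi_3(2) = zeta_7^6 = exp(-2*I*pi/7)

Derivation: chi_3(2) = zeta_7^(3*2) = zeta_7^6. Since zeta_7^7 = 1, this equals zeta_7^6 = exp(2*pi*i*6/7) = exp(-2*I*pi/7).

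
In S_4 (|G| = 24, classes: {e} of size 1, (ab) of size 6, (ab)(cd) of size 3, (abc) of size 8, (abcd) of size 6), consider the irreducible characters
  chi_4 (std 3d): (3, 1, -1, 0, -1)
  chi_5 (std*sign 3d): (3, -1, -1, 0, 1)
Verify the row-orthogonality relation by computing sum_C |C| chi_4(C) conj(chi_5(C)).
Sum = 0; so <chi_4, chi_5> = 0 (distinct irreducibles are orthogonal).

Justification: Compute term by term over conjugacy classes (|C| * chi_4(C) * conj(chi_5(C))):
  1*(3)*conj(3) + 6*(1)*conj(-1) + 3*(-1)*conj(-1) + 8*(0)*conj(0) + 6*(-1)*conj(1)
  = (9) + (-6) + (3) + (0) + (-6)
  = 0.
Dividing by |G| = 24 gives 0/24 = 0, matching the row-orthogonality relation <chi_4, chi_5> = [chi_4 = chi_5].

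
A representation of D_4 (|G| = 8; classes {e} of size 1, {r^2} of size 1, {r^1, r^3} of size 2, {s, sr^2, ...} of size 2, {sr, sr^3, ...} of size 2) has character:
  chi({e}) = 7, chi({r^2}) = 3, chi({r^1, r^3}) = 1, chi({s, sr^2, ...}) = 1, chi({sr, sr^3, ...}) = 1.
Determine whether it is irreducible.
Not irreducible (reducible): <chi, chi> = 8 > 1.

Proof sketch: <chi, chi> = (1/|G|) sum_C |C| * |chi(C)|^2 = (1/8)[1*|7|^2 + 1*|3|^2 + 2*|1|^2 + 2*|1|^2 + 2*|1|^2]
  = (1/8)[(49) + (9) + (2) + (2) + (2)] = 64/8 = 8.
A character is irreducible iff <chi, chi> = 1, so this representation is reducible.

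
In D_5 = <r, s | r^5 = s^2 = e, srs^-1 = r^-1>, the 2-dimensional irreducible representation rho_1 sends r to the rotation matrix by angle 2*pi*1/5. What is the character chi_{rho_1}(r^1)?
chi_{rho_1}(r^1) = 2*cos(2*pi*1*1/5) = -1/2 + sqrt(5)/2

Why: rho_1(r^1) is rotation by angle 2*pi*1*1/5, whose trace is 2*cos(2*pi*1*1/5) = -1/2 + sqrt(5)/2.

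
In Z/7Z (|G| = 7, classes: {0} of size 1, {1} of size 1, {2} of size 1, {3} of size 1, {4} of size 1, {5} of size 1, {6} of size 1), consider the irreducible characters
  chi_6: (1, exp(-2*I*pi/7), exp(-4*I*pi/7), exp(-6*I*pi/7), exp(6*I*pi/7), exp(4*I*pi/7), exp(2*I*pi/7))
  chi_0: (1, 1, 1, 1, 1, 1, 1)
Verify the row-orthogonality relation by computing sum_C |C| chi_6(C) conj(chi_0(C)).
Sum = 0; so <chi_6, chi_0> = 0 (distinct irreducibles are orthogonal).

Details: Compute term by term over conjugacy classes (|C| * chi_6(C) * conj(chi_0(C))):
  1*(1)*conj(1) + 1*(exp(-2*I*pi/7))*conj(1) + 1*(exp(-4*I*pi/7))*conj(1) + 1*(exp(-6*I*pi/7))*conj(1) + 1*(exp(6*I*pi/7))*conj(1) + 1*(exp(4*I*pi/7))*conj(1) + 1*(exp(2*I*pi/7))*conj(1)
  = (1) + (exp(-2*I*pi/7)) + (exp(-4*I*pi/7)) + (exp(-6*I*pi/7)) + (exp(6*I*pi/7)) + (exp(4*I*pi/7)) + (exp(2*I*pi/7))
  = 0.
(Exp terms are combined using exp(i*s)*conj(exp(i*t)) = exp(i*(s-t)), and sums of them are collapsed using the identity that for every m > 1 the m distinct m-th roots of unity sum to 0, e.g. 1 + exp(2*I*pi/3) + exp(-2*I*pi/3) = 0.)
Dividing by |G| = 7 gives 0/7 = 0, matching the row-orthogonality relation <chi_6, chi_0> = [chi_6 = chi_0].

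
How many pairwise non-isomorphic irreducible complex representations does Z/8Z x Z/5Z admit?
40

Explanation: The number of irreducible complex representations of a finite group equals its number of conjugacy classes. Z/8Z x Z/5Z is abelian of order 40, so every element is its own conjugacy class: 40 classes, so Z/8Z x Z/5Z (order 40) has exactly 40 irreducible complex representations.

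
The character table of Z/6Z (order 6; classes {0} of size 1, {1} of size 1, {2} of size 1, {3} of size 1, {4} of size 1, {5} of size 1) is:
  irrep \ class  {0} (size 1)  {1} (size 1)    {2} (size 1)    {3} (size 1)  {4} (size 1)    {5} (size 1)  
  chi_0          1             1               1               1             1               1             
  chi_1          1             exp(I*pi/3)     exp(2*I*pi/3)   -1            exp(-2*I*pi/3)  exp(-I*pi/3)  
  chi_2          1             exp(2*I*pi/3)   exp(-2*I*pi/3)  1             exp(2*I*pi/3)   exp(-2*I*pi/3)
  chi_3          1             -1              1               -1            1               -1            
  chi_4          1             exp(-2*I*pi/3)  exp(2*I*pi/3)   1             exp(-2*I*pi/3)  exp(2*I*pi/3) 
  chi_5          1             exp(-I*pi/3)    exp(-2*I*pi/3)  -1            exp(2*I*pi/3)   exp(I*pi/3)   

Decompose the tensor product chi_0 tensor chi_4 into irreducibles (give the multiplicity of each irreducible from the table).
chi_0 tensor chi_4 = chi_4 (all other irreducibles have multiplicity 0).

Details: The character of a tensor product is the pointwise product (chi_0 * chi_4)(C) = chi_0(C) * chi_4(C):
  {0}: (1)*(1), {1}: (1)*(exp(-2*I*pi/3)), {2}: (1)*(exp(2*I*pi/3)), {3}: (1)*(1), {4}: (1)*(exp(-2*I*pi/3)), {5}: (1)*(exp(2*I*pi/3))
so (chi_0 * chi_4) takes values
  {0} -> 1, {1} -> exp(-2*I*pi/3), {2} -> exp(2*I*pi/3), {3} -> 1, {4} -> exp(-2*I*pi/3), {5} -> exp(2*I*pi/3).
Now take the inner product of this character with each irreducible chi from the table, <chi_0*chi_4, chi> = (1/6) sum_C |C| (chi_0*chi_4)(C) conj(chi(C)):
  <chi_0*chi_4, chi_0> = (1/6)[1*(1)*conj(1) + 1*(exp(-2*I*pi/3))*conj(1) + 1*(exp(2*I*pi/3))*conj(1) + 1*(1)*conj(1) + 1*(exp(-2*I*pi/3))*conj(1) + 1*(exp(2*I*pi/3))*conj(1)]
      = (1/6)[(1) + (exp(-2*I*pi/3)) + (exp(2*I*pi/3)) + (1) + (exp(-2*I*pi/3)) + (exp(2*I*pi/3))] = 0/6 = 0
  <chi_0*chi_4, chi_1> = (1/6)[1*(1)*conj(1) + 1*(exp(-2*I*pi/3))*conj(exp(I*pi/3)) + 1*(exp(2*I*pi/3))*conj(exp(2*I*pi/3)) + 1*(1)*conj(-1) + 1*(exp(-2*I*pi/3))*conj(exp(-2*I*pi/3)) + 1*(exp(2*I*pi/3))*conj(exp(-I*pi/3))]
      = (1/6)[(1) + (-1) + (1) + (-1) + (1) + (-1)] = 0/6 = 0
  <chi_0*chi_4, chi_2> = (1/6)[1*(1)*conj(1) + 1*(exp(-2*I*pi/3))*conj(exp(2*I*pi/3)) + 1*(exp(2*I*pi/3))*conj(exp(-2*I*pi/3)) + 1*(1)*conj(1) + 1*(exp(-2*I*pi/3))*conj(exp(2*I*pi/3)) + 1*(exp(2*I*pi/3))*conj(exp(-2*I*pi/3))]
      = (1/6)[(1) + (exp(2*I*pi/3)) + (exp(-2*I*pi/3)) + (1) + (exp(2*I*pi/3)) + (exp(-2*I*pi/3))] = 0/6 = 0
  <chi_0*chi_4, chi_3> = (1/6)[1*(1)*conj(1) + 1*(exp(-2*I*pi/3))*conj(-1) + 1*(exp(2*I*pi/3))*conj(1) + 1*(1)*conj(-1) + 1*(exp(-2*I*pi/3))*conj(1) + 1*(exp(2*I*pi/3))*conj(-1)]
      = (1/6)[(1) + (-exp(-2*I*pi/3)) + (exp(2*I*pi/3)) + (-1) + (exp(-2*I*pi/3)) + (-exp(2*I*pi/3))] = 0/6 = 0
  <chi_0*chi_4, chi_4> = (1/6)[1*(1)*conj(1) + 1*(exp(-2*I*pi/3))*conj(exp(-2*I*pi/3)) + 1*(exp(2*I*pi/3))*conj(exp(2*I*pi/3)) + 1*(1)*conj(1) + 1*(exp(-2*I*pi/3))*conj(exp(-2*I*pi/3)) + 1*(exp(2*I*pi/3))*conj(exp(2*I*pi/3))]
      = (1/6)[(1) + (1) + (1) + (1) + (1) + (1)] = 6/6 = 1
  <chi_0*chi_4, chi_5> = (1/6)[1*(1)*conj(1) + 1*(exp(-2*I*pi/3))*conj(exp(-I*pi/3)) + 1*(exp(2*I*pi/3))*conj(exp(-2*I*pi/3)) + 1*(1)*conj(-1) + 1*(exp(-2*I*pi/3))*conj(exp(2*I*pi/3)) + 1*(exp(2*I*pi/3))*conj(exp(I*pi/3))]
      = (1/6)[(1) + (exp(-I*pi/3)) + (exp(-2*I*pi/3)) + (-1) + (exp(2*I*pi/3)) + (exp(I*pi/3))] = 0/6 = 0
(Exp terms are combined using exp(i*s)*conj(exp(i*t)) = exp(i*(s-t)), and sums of them are collapsed using the identity that for every m > 1 the m distinct m-th roots of unity sum to 0, e.g. 1 + exp(2*I*pi/3) + exp(-2*I*pi/3) = 0.)
Hence the multiplicities are chi_4: 1. Dimension check: dim(chi_0)*dim(chi_4) = 1*1 = 1 and sum (mult * dim) = 1*1 = 1.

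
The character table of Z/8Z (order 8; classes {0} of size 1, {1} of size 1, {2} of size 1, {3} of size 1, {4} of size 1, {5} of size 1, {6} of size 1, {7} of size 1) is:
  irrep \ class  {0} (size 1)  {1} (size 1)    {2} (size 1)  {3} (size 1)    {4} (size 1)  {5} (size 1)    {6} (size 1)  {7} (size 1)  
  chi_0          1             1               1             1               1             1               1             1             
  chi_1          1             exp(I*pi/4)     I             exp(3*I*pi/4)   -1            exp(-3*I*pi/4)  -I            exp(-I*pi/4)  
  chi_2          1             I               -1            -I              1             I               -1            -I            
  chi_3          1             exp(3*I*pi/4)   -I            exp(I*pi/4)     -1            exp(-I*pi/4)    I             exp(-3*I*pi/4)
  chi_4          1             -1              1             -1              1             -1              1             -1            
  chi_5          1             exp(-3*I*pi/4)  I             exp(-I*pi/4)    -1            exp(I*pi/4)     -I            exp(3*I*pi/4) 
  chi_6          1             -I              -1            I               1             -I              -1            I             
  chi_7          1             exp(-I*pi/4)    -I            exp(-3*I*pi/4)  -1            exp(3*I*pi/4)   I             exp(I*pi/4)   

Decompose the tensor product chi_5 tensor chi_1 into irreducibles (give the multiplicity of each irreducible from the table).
chi_5 tensor chi_1 = chi_6 (all other irreducibles have multiplicity 0).

Details: The character of a tensor product is the pointwise product (chi_5 * chi_1)(C) = chi_5(C) * chi_1(C):
  {0}: (1)*(1), {1}: (exp(-3*I*pi/4))*(exp(I*pi/4)), {2}: (I)*(I), {3}: (exp(-I*pi/4))*(exp(3*I*pi/4)), {4}: (-1)*(-1), {5}: (exp(I*pi/4))*(exp(-3*I*pi/4)), {6}: (-I)*(-I), {7}: (exp(3*I*pi/4))*(exp(-I*pi/4))
so (chi_5 * chi_1) takes values
  {0} -> 1, {1} -> -I, {2} -> -1, {3} -> I, {4} -> 1, {5} -> -I, {6} -> -1, {7} -> I.
Now take the inner product of this character with each irreducible chi from the table, <chi_5*chi_1, chi> = (1/8) sum_C |C| (chi_5*chi_1)(C) conj(chi(C)):
  <chi_5*chi_1, chi_0> = (1/8)[1*(1)*conj(1) + 1*(-I)*conj(1) + 1*(-1)*conj(1) + 1*(I)*conj(1) + 1*(1)*conj(1) + 1*(-I)*conj(1) + 1*(-1)*conj(1) + 1*(I)*conj(1)]
      = (1/8)[(1) + (-I) + (-1) + (I) + (1) + (-I) + (-1) + (I)] = 0/8 = 0
  <chi_5*chi_1, chi_1> = (1/8)[1*(1)*conj(1) + 1*(-I)*conj(exp(I*pi/4)) + 1*(-1)*conj(I) + 1*(I)*conj(exp(3*I*pi/4)) + 1*(1)*conj(-1) + 1*(-I)*conj(exp(-3*I*pi/4)) + 1*(-1)*conj(-I) + 1*(I)*conj(exp(-I*pi/4))]
      = (1/8)[(1) + (-exp(I*pi/4)) + (I) + (exp(-I*pi/4)) + (-1) + (-exp(-3*I*pi/4)) + (-I) + (exp(3*I*pi/4))] = 0/8 = 0
  <chi_5*chi_1, chi_2> = (1/8)[1*(1)*conj(1) + 1*(-I)*conj(I) + 1*(-1)*conj(-1) + 1*(I)*conj(-I) + 1*(1)*conj(1) + 1*(-I)*conj(I) + 1*(-1)*conj(-1) + 1*(I)*conj(-I)]
      = (1/8)[(1) + (-1) + (1) + (-1) + (1) + (-1) + (1) + (-1)] = 0/8 = 0
  <chi_5*chi_1, chi_3> = (1/8)[1*(1)*conj(1) + 1*(-I)*conj(exp(3*I*pi/4)) + 1*(-1)*conj(-I) + 1*(I)*conj(exp(I*pi/4)) + 1*(1)*conj(-1) + 1*(-I)*conj(exp(-I*pi/4)) + 1*(-1)*conj(I) + 1*(I)*conj(exp(-3*I*pi/4))]
      = (1/8)[(1) + (-exp(-I*pi/4)) + (-I) + (exp(I*pi/4)) + (-1) + (-exp(3*I*pi/4)) + (I) + (exp(-3*I*pi/4))] = 0/8 = 0
  <chi_5*chi_1, chi_4> = (1/8)[1*(1)*conj(1) + 1*(-I)*conj(-1) + 1*(-1)*conj(1) + 1*(I)*conj(-1) + 1*(1)*conj(1) + 1*(-I)*conj(-1) + 1*(-1)*conj(1) + 1*(I)*conj(-1)]
      = (1/8)[(1) + (I) + (-1) + (-I) + (1) + (I) + (-1) + (-I)] = 0/8 = 0
  <chi_5*chi_1, chi_5> = (1/8)[1*(1)*conj(1) + 1*(-I)*conj(exp(-3*I*pi/4)) + 1*(-1)*conj(I) + 1*(I)*conj(exp(-I*pi/4)) + 1*(1)*conj(-1) + 1*(-I)*conj(exp(I*pi/4)) + 1*(-1)*conj(-I) + 1*(I)*conj(exp(3*I*pi/4))]
      = (1/8)[(1) + (-exp(-3*I*pi/4)) + (I) + (exp(3*I*pi/4)) + (-1) + (-exp(I*pi/4)) + (-I) + (exp(-I*pi/4))] = 0/8 = 0
  <chi_5*chi_1, chi_6> = (1/8)[1*(1)*conj(1) + 1*(-I)*conj(-I) + 1*(-1)*conj(-1) + 1*(I)*conj(I) + 1*(1)*conj(1) + 1*(-I)*conj(-I) + 1*(-1)*conj(-1) + 1*(I)*conj(I)]
      = (1/8)[(1) + (1) + (1) + (1) + (1) + (1) + (1) + (1)] = 8/8 = 1
  <chi_5*chi_1, chi_7> = (1/8)[1*(1)*conj(1) + 1*(-I)*conj(exp(-I*pi/4)) + 1*(-1)*conj(-I) + 1*(I)*conj(exp(-3*I*pi/4)) + 1*(1)*conj(-1) + 1*(-I)*conj(exp(3*I*pi/4)) + 1*(-1)*conj(I) + 1*(I)*conj(exp(I*pi/4))]
      = (1/8)[(1) + (-exp(3*I*pi/4)) + (-I) + (exp(-3*I*pi/4)) + (-1) + (-exp(-I*pi/4)) + (I) + (exp(I*pi/4))] = 0/8 = 0
(Exp terms are combined using exp(i*s)*conj(exp(i*t)) = exp(i*(s-t)), and sums of them are collapsed using the identity that for every m > 1 the m distinct m-th roots of unity sum to 0, e.g. 1 + exp(2*I*pi/3) + exp(-2*I*pi/3) = 0.)
Hence the multiplicities are chi_6: 1. Dimension check: dim(chi_5)*dim(chi_1) = 1*1 = 1 and sum (mult * dim) = 1*1 = 1.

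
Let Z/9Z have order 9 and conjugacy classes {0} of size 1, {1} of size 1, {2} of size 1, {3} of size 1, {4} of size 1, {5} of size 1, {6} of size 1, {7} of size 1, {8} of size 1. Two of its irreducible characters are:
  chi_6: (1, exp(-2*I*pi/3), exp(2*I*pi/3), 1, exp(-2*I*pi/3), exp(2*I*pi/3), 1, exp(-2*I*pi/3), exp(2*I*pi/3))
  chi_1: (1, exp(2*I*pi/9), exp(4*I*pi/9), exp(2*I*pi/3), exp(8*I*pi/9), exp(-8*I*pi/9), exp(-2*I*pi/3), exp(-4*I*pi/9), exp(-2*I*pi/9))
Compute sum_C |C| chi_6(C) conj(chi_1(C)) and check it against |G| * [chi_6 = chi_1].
Sum = 0; so <chi_6, chi_1> = 0 (distinct irreducibles are orthogonal).

Justification: Compute term by term over conjugacy classes (|C| * chi_6(C) * conj(chi_1(C))):
  1*(1)*conj(1) + 1*(exp(-2*I*pi/3))*conj(exp(2*I*pi/9)) + 1*(exp(2*I*pi/3))*conj(exp(4*I*pi/9)) + 1*(1)*conj(exp(2*I*pi/3)) + 1*(exp(-2*I*pi/3))*conj(exp(8*I*pi/9)) + 1*(exp(2*I*pi/3))*conj(exp(-8*I*pi/9)) + 1*(1)*conj(exp(-2*I*pi/3)) + 1*(exp(-2*I*pi/3))*conj(exp(-4*I*pi/9)) + 1*(exp(2*I*pi/3))*conj(exp(-2*I*pi/9))
  = (1) + (exp(-8*I*pi/9)) + (exp(2*I*pi/9)) + (exp(-2*I*pi/3)) + (exp(4*I*pi/9)) + (exp(-4*I*pi/9)) + (exp(2*I*pi/3)) + (exp(-2*I*pi/9)) + (exp(8*I*pi/9))
  = 0.
(Exp terms are combined using exp(i*s)*conj(exp(i*t)) = exp(i*(s-t)), and sums of them are collapsed using the identity that for every m > 1 the m distinct m-th roots of unity sum to 0, e.g. 1 + exp(2*I*pi/3) + exp(-2*I*pi/3) = 0.)
Dividing by |G| = 9 gives 0/9 = 0, matching the row-orthogonality relation <chi_6, chi_1> = [chi_6 = chi_1].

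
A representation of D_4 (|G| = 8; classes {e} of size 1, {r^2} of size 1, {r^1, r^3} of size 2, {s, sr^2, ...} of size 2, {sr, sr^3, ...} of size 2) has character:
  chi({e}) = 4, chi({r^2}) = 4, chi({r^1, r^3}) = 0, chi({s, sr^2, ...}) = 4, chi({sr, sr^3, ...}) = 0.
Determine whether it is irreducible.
Not irreducible (reducible): <chi, chi> = 8 > 1.

Solution. <chi, chi> = (1/|G|) sum_C |C| * |chi(C)|^2 = (1/8)[1*|4|^2 + 1*|4|^2 + 2*|0|^2 + 2*|4|^2 + 2*|0|^2]
  = (1/8)[(16) + (16) + (0) + (32) + (0)] = 64/8 = 8.
A character is irreducible iff <chi, chi> = 1, so this representation is reducible.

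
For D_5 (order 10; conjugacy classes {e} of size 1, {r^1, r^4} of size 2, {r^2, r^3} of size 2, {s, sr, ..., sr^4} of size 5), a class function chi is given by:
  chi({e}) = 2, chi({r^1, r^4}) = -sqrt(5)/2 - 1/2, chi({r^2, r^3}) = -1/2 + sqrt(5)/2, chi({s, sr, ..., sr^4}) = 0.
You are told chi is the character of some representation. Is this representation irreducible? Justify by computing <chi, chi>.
Irreducible: <chi, chi> = 1.

Details: <chi, chi> = (1/|G|) sum_C |C| * |chi(C)|^2 = (1/10)[1*|2|^2 + 2*|-sqrt(5)/2 - 1/2|^2 + 2*|-1/2 + sqrt(5)/2|^2 + 5*|0|^2]
  = (1/10)[(4) + (sqrt(5) + 3) + (3 - sqrt(5)) + (0)] = 10/10 = 1.
A character is irreducible iff <chi, chi> = 1, so this representation is irreducible.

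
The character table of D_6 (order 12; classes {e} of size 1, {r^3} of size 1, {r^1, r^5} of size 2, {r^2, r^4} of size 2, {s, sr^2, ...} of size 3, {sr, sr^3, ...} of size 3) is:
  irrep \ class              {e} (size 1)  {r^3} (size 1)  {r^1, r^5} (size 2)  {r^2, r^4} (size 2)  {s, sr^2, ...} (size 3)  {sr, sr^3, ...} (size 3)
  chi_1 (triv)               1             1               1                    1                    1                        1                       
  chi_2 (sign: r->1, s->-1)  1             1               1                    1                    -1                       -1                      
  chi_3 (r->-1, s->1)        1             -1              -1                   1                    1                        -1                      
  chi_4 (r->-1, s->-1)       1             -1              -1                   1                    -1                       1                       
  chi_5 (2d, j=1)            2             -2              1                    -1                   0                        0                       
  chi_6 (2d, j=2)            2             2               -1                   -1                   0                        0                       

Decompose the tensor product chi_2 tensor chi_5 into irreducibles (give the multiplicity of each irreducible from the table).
chi_2 tensor chi_5 = chi_5 (all other irreducibles have multiplicity 0).

Working: The character of a tensor product is the pointwise product (chi_2 * chi_5)(C) = chi_2(C) * chi_5(C):
  {e}: (1)*(2), {r^3}: (1)*(-2), {r^1, r^5}: (1)*(1), {r^2, r^4}: (1)*(-1), {s, sr^2, ...}: (-1)*(0), {sr, sr^3, ...}: (-1)*(0)
so (chi_2 * chi_5) takes values
  {e} -> 2, {r^3} -> -2, {r^1, r^5} -> 1, {r^2, r^4} -> -1, {s, sr^2, ...} -> 0, {sr, sr^3, ...} -> 0.
Now take the inner product of this character with each irreducible chi from the table, <chi_2*chi_5, chi> = (1/12) sum_C |C| (chi_2*chi_5)(C) conj(chi(C)):
  <chi_2*chi_5, chi_1> = (1/12)[1*(2)*conj(1) + 1*(-2)*conj(1) + 2*(1)*conj(1) + 2*(-1)*conj(1) + 3*(0)*conj(1) + 3*(0)*conj(1)]
      = (1/12)[(2) + (-2) + (2) + (-2) + (0) + (0)] = 0/12 = 0
  <chi_2*chi_5, chi_2> = (1/12)[1*(2)*conj(1) + 1*(-2)*conj(1) + 2*(1)*conj(1) + 2*(-1)*conj(1) + 3*(0)*conj(-1) + 3*(0)*conj(-1)]
      = (1/12)[(2) + (-2) + (2) + (-2) + (0) + (0)] = 0/12 = 0
  <chi_2*chi_5, chi_3> = (1/12)[1*(2)*conj(1) + 1*(-2)*conj(-1) + 2*(1)*conj(-1) + 2*(-1)*conj(1) + 3*(0)*conj(1) + 3*(0)*conj(-1)]
      = (1/12)[(2) + (2) + (-2) + (-2) + (0) + (0)] = 0/12 = 0
  <chi_2*chi_5, chi_4> = (1/12)[1*(2)*conj(1) + 1*(-2)*conj(-1) + 2*(1)*conj(-1) + 2*(-1)*conj(1) + 3*(0)*conj(-1) + 3*(0)*conj(1)]
      = (1/12)[(2) + (2) + (-2) + (-2) + (0) + (0)] = 0/12 = 0
  <chi_2*chi_5, chi_5> = (1/12)[1*(2)*conj(2) + 1*(-2)*conj(-2) + 2*(1)*conj(1) + 2*(-1)*conj(-1) + 3*(0)*conj(0) + 3*(0)*conj(0)]
      = (1/12)[(4) + (4) + (2) + (2) + (0) + (0)] = 12/12 = 1
  <chi_2*chi_5, chi_6> = (1/12)[1*(2)*conj(2) + 1*(-2)*conj(2) + 2*(1)*conj(-1) + 2*(-1)*conj(-1) + 3*(0)*conj(0) + 3*(0)*conj(0)]
      = (1/12)[(4) + (-4) + (-2) + (2) + (0) + (0)] = 0/12 = 0
Hence the multiplicities are chi_5: 1. Dimension check: dim(chi_2)*dim(chi_5) = 1*2 = 2 and sum (mult * dim) = 1*2 = 2.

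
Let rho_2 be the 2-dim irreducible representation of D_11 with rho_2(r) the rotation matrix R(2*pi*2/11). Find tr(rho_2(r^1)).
chi_{rho_2}(r^1) = 2*cos(2*pi*2*1/11) = 2*cos(4*pi/11)

Argument: rho_2(r^1) is rotation by angle 2*pi*2*1/11, whose trace is 2*cos(2*pi*2*1/11) = 2*cos(4*pi/11).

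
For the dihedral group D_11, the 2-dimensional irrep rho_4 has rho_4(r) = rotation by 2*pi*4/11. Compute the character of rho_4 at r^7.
chi_{rho_4}(r^7) = 2*cos(2*pi*4*7/11) = -2*cos(pi/11)

Solution. rho_4(r^7) is rotation by angle 2*pi*4*7/11, whose trace is 2*cos(2*pi*4*7/11) = -2*cos(pi/11).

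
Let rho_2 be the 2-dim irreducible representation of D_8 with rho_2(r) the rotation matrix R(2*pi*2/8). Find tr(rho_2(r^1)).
chi_{rho_2}(r^1) = 2*cos(2*pi*2*1/8) = 0

Reasoning: rho_2(r^1) is rotation by angle 2*pi*2*1/8, whose trace is 2*cos(2*pi*2*1/8) = 0.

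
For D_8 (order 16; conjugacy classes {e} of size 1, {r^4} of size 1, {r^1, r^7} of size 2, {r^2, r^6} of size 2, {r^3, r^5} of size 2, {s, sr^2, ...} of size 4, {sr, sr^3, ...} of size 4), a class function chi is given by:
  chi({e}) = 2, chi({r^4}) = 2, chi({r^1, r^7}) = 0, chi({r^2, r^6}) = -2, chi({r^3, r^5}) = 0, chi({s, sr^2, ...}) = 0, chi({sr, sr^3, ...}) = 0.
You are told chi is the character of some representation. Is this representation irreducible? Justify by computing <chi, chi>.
Irreducible: <chi, chi> = 1.

Explanation: <chi, chi> = (1/|G|) sum_C |C| * |chi(C)|^2 = (1/16)[1*|2|^2 + 1*|2|^2 + 2*|0|^2 + 2*|-2|^2 + 2*|0|^2 + 4*|0|^2 + 4*|0|^2]
  = (1/16)[(4) + (4) + (0) + (8) + (0) + (0) + (0)] = 16/16 = 1.
A character is irreducible iff <chi, chi> = 1, so this representation is irreducible.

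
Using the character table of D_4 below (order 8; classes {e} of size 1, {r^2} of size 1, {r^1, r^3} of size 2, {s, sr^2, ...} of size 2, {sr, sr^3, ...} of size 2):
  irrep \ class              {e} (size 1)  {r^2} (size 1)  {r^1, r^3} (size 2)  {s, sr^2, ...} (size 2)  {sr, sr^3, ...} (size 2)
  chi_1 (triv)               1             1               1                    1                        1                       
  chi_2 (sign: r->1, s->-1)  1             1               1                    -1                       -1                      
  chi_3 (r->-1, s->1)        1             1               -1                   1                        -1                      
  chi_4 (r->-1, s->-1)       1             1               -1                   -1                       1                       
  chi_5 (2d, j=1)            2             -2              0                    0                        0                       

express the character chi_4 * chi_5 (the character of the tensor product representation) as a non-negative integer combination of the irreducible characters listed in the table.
chi_4 tensor chi_5 = chi_5 (all other irreducibles have multiplicity 0).

Details: The character of a tensor product is the pointwise product (chi_4 * chi_5)(C) = chi_4(C) * chi_5(C):
  {e}: (1)*(2), {r^2}: (1)*(-2), {r^1, r^3}: (-1)*(0), {s, sr^2, ...}: (-1)*(0), {sr, sr^3, ...}: (1)*(0)
so (chi_4 * chi_5) takes values
  {e} -> 2, {r^2} -> -2, {r^1, r^3} -> 0, {s, sr^2, ...} -> 0, {sr, sr^3, ...} -> 0.
Now take the inner product of this character with each irreducible chi from the table, <chi_4*chi_5, chi> = (1/8) sum_C |C| (chi_4*chi_5)(C) conj(chi(C)):
  <chi_4*chi_5, chi_1> = (1/8)[1*(2)*conj(1) + 1*(-2)*conj(1) + 2*(0)*conj(1) + 2*(0)*conj(1) + 2*(0)*conj(1)]
      = (1/8)[(2) + (-2) + (0) + (0) + (0)] = 0/8 = 0
  <chi_4*chi_5, chi_2> = (1/8)[1*(2)*conj(1) + 1*(-2)*conj(1) + 2*(0)*conj(1) + 2*(0)*conj(-1) + 2*(0)*conj(-1)]
      = (1/8)[(2) + (-2) + (0) + (0) + (0)] = 0/8 = 0
  <chi_4*chi_5, chi_3> = (1/8)[1*(2)*conj(1) + 1*(-2)*conj(1) + 2*(0)*conj(-1) + 2*(0)*conj(1) + 2*(0)*conj(-1)]
      = (1/8)[(2) + (-2) + (0) + (0) + (0)] = 0/8 = 0
  <chi_4*chi_5, chi_4> = (1/8)[1*(2)*conj(1) + 1*(-2)*conj(1) + 2*(0)*conj(-1) + 2*(0)*conj(-1) + 2*(0)*conj(1)]
      = (1/8)[(2) + (-2) + (0) + (0) + (0)] = 0/8 = 0
  <chi_4*chi_5, chi_5> = (1/8)[1*(2)*conj(2) + 1*(-2)*conj(-2) + 2*(0)*conj(0) + 2*(0)*conj(0) + 2*(0)*conj(0)]
      = (1/8)[(4) + (4) + (0) + (0) + (0)] = 8/8 = 1
Hence the multiplicities are chi_5: 1. Dimension check: dim(chi_4)*dim(chi_5) = 1*2 = 2 and sum (mult * dim) = 1*2 = 2.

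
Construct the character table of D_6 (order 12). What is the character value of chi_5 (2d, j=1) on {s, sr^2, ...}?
Conjugacy classes: {e} of size 1, {r^3} of size 1, {r^1, r^5} of size 2, {r^2, r^4} of size 2, {s, sr^2, ...} of size 3, {sr, sr^3, ...} of size 3.
Character table:
  irrep \ class              {e} (size 1)  {r^3} (size 1)  {r^1, r^5} (size 2)  {r^2, r^4} (size 2)  {s, sr^2, ...} (size 3)  {sr, sr^3, ...} (size 3)
  chi_1 (triv)               1             1               1                    1                    1                        1                       
  chi_2 (sign: r->1, s->-1)  1             1               1                    1                    -1                       -1                      
  chi_3 (r->-1, s->1)        1             -1              -1                   1                    1                        -1                      
  chi_4 (r->-1, s->-1)       1             -1              -1                   1                    -1                       1                       
  chi_5 (2d, j=1)            2             -2              1                    -1                   0                        0                       
  chi_6 (2d, j=2)            2             2               -1                   -1                   0                        0                       

Spot check: chi_5 (2d, j=1) on {s, sr^2, ...} = 0.

Working: D_6 has order 2*6 = 12 with 6 conjugacy classes, hence 6 irreducibles. Sum of squared dims 1 + 1 + 1 + 1 + 4 + 4 = 12 = |G|. Linear characters come from the abelianisation; the 2-dimensional irreps have character r^k -> 2*cos(2*pi*j*k/6), reflections -> 0.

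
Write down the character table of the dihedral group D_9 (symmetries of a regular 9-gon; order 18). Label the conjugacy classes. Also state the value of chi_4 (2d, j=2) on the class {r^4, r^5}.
Conjugacy classes: {e} of size 1, {r^1, r^8} of size 2, {r^2, r^7} of size 2, {r^3, r^6} of size 2, {r^4, r^5} of size 2, {s, sr, ..., sr^8} of size 9.
Character table:
  irrep \ class              {e} (size 1)  {r^1, r^8} (size 2)  {r^2, r^7} (size 2)  {r^3, r^6} (size 2)  {r^4, r^5} (size 2)  {s, sr, ..., sr^8} (size 9)
  chi_1 (triv)               1             1                    1                    1                    1                    1                          
  chi_2 (sign: r->1, s->-1)  1             1                    1                    1                    1                    -1                         
  chi_3 (2d, j=1)            2             2*cos(2*pi/9)        2*cos(4*pi/9)        -1                   -2*cos(pi/9)         0                          
  chi_4 (2d, j=2)            2             2*cos(4*pi/9)        -2*cos(pi/9)         -1                   2*cos(2*pi/9)        0                          
  chi_5 (2d, j=3)            2             -1                   -1                   2                    -1                   0                          
  chi_6 (2d, j=4)            2             -2*cos(pi/9)         2*cos(2*pi/9)        -1                   2*cos(4*pi/9)        0                          

Spot check: chi_4 (2d, j=2) on {r^4, r^5} = 2*cos(2*pi/9).

D_9 has order 2*9 = 18 with 6 conjugacy classes, hence 6 irreducibles. Sum of squared dims 1 + 1 + 4 + 4 + 4 + 4 = 18 = |G|. Linear characters come from the abelianisation; the 2-dimensional irreps have character r^k -> 2*cos(2*pi*j*k/9), reflections -> 0.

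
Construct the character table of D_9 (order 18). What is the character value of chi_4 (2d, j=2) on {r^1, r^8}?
Conjugacy classes: {e} of size 1, {r^1, r^8} of size 2, {r^2, r^7} of size 2, {r^3, r^6} of size 2, {r^4, r^5} of size 2, {s, sr, ..., sr^8} of size 9.
Character table:
  irrep \ class              {e} (size 1)  {r^1, r^8} (size 2)  {r^2, r^7} (size 2)  {r^3, r^6} (size 2)  {r^4, r^5} (size 2)  {s, sr, ..., sr^8} (size 9)
  chi_1 (triv)               1             1                    1                    1                    1                    1                          
  chi_2 (sign: r->1, s->-1)  1             1                    1                    1                    1                    -1                         
  chi_3 (2d, j=1)            2             2*cos(2*pi/9)        2*cos(4*pi/9)        -1                   -2*cos(pi/9)         0                          
  chi_4 (2d, j=2)            2             2*cos(4*pi/9)        -2*cos(pi/9)         -1                   2*cos(2*pi/9)        0                          
  chi_5 (2d, j=3)            2             -1                   -1                   2                    -1                   0                          
  chi_6 (2d, j=4)            2             -2*cos(pi/9)         2*cos(2*pi/9)        -1                   2*cos(4*pi/9)        0                          

Spot check: chi_4 (2d, j=2) on {r^1, r^8} = 2*cos(4*pi/9).

Argument: D_9 has order 2*9 = 18 with 6 conjugacy classes, hence 6 irreducibles. Sum of squared dims 1 + 1 + 4 + 4 + 4 + 4 = 18 = |G|. Linear characters come from the abelianisation; the 2-dimensional irreps have character r^k -> 2*cos(2*pi*j*k/9), reflections -> 0.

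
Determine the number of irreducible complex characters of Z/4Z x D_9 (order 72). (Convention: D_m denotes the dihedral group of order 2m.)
24

Why: The number of irreducible complex representations of a finite group equals its number of conjugacy classes. For a direct product, #classes(G x H) = #classes(G) * #classes(H). Z/4Z has 4 classes (abelian), D_9 has 6 classes, so 4 * 6 = 24, so Z/4Z x D_9 (order 72) has exactly 24 irreducible complex representations.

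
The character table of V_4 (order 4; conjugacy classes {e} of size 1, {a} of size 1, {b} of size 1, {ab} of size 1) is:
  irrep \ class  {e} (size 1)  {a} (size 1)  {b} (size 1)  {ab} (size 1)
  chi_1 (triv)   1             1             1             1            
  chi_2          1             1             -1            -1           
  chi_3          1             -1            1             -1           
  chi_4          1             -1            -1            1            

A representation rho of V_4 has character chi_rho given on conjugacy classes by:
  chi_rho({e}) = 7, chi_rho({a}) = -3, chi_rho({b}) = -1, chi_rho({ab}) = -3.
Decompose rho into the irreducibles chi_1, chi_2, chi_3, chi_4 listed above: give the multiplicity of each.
Multiplicities: chi_1: 0, chi_2: 2, chi_3: 3, chi_4: 2.

Why: Use <chi_rho, chi> = (1/|G|) sum_C |C| * chi_rho(C) * conj(chi(C)) with |G| = 4 for each irreducible chi in the table:
  <chi_rho, chi_1> = (1/4)[1*(7)*conj(1) + 1*(-3)*conj(1) + 1*(-1)*conj(1) + 1*(-3)*conj(1)]
      = (1/4)[(7) + (-3) + (-1) + (-3)] = 0/4 = 0
  <chi_rho, chi_2> = (1/4)[1*(7)*conj(1) + 1*(-3)*conj(1) + 1*(-1)*conj(-1) + 1*(-3)*conj(-1)]
      = (1/4)[(7) + (-3) + (1) + (3)] = 8/4 = 2
  <chi_rho, chi_3> = (1/4)[1*(7)*conj(1) + 1*(-3)*conj(-1) + 1*(-1)*conj(1) + 1*(-3)*conj(-1)]
      = (1/4)[(7) + (3) + (-1) + (3)] = 12/4 = 3
  <chi_rho, chi_4> = (1/4)[1*(7)*conj(1) + 1*(-3)*conj(-1) + 1*(-1)*conj(-1) + 1*(-3)*conj(1)]
      = (1/4)[(7) + (3) + (1) + (-3)] = 8/4 = 2
Dimension check: dim(rho) = sum (mult * dim) = 0*1 + 2*1 + 3*1 + 2*1 = 7 = chi_rho(e) = 7.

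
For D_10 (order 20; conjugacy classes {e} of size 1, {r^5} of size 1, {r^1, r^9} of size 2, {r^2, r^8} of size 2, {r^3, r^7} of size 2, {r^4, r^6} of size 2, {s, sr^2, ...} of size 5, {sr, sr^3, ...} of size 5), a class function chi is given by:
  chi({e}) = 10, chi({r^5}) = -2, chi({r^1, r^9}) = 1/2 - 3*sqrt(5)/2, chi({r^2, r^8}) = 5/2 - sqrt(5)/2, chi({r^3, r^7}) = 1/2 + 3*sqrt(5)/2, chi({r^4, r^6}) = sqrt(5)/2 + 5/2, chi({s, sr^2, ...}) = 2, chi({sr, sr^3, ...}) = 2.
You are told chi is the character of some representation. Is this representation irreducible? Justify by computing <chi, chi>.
Not irreducible (reducible): <chi, chi> = 11 > 1.

Justification: <chi, chi> = (1/|G|) sum_C |C| * |chi(C)|^2 = (1/20)[1*|10|^2 + 1*|-2|^2 + 2*|1/2 - 3*sqrt(5)/2|^2 + 2*|5/2 - sqrt(5)/2|^2 + 2*|1/2 + 3*sqrt(5)/2|^2 + 2*|sqrt(5)/2 + 5/2|^2 + 5*|2|^2 + 5*|2|^2]
  = (1/20)[(100) + (4) + (23 - 3*sqrt(5)) + (15 - 5*sqrt(5)) + (3*sqrt(5) + 23) + (5*sqrt(5) + 15) + (20) + (20)] = 220/20 = 11.
A character is irreducible iff <chi, chi> = 1, so this representation is reducible.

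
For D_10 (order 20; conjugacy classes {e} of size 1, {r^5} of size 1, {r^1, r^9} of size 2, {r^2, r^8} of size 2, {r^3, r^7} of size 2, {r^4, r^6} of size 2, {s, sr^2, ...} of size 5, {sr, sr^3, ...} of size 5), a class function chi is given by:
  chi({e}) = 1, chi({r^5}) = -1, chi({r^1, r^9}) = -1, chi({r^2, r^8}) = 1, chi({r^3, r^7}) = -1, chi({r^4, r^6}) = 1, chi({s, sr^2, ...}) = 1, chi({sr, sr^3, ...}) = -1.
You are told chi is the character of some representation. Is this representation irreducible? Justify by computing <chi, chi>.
Irreducible: <chi, chi> = 1.

Details: <chi, chi> = (1/|G|) sum_C |C| * |chi(C)|^2 = (1/20)[1*|1|^2 + 1*|-1|^2 + 2*|-1|^2 + 2*|1|^2 + 2*|-1|^2 + 2*|1|^2 + 5*|1|^2 + 5*|-1|^2]
  = (1/20)[(1) + (1) + (2) + (2) + (2) + (2) + (5) + (5)] = 20/20 = 1.
A character is irreducible iff <chi, chi> = 1, so this representation is irreducible.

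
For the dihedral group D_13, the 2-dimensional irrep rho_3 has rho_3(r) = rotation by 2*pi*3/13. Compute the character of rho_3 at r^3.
chi_{rho_3}(r^3) = 2*cos(2*pi*3*3/13) = -2*cos(5*pi/13)

Reasoning: rho_3(r^3) is rotation by angle 2*pi*3*3/13, whose trace is 2*cos(2*pi*3*3/13) = -2*cos(5*pi/13).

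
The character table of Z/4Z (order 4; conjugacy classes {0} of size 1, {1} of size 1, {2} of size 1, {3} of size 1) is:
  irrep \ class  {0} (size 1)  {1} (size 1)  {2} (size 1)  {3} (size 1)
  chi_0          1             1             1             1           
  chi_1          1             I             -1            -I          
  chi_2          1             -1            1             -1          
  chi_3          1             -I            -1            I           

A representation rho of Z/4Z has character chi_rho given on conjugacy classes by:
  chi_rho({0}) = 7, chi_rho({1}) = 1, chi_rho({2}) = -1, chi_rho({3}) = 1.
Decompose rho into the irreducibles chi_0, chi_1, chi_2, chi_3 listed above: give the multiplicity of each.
Multiplicities: chi_0: 2, chi_1: 2, chi_2: 1, chi_3: 2.

Use <chi_rho, chi> = (1/|G|) sum_C |C| * chi_rho(C) * conj(chi(C)) with |G| = 4 for each irreducible chi in the table:
  <chi_rho, chi_0> = (1/4)[1*(7)*conj(1) + 1*(1)*conj(1) + 1*(-1)*conj(1) + 1*(1)*conj(1)]
      = (1/4)[(7) + (1) + (-1) + (1)] = 8/4 = 2
  <chi_rho, chi_1> = (1/4)[1*(7)*conj(1) + 1*(1)*conj(I) + 1*(-1)*conj(-1) + 1*(1)*conj(-I)]
      = (1/4)[(7) + (-I) + (1) + (I)] = 8/4 = 2
  <chi_rho, chi_2> = (1/4)[1*(7)*conj(1) + 1*(1)*conj(-1) + 1*(-1)*conj(1) + 1*(1)*conj(-1)]
      = (1/4)[(7) + (-1) + (-1) + (-1)] = 4/4 = 1
  <chi_rho, chi_3> = (1/4)[1*(7)*conj(1) + 1*(1)*conj(-I) + 1*(-1)*conj(-1) + 1*(1)*conj(I)]
      = (1/4)[(7) + (I) + (1) + (-I)] = 8/4 = 2
(Exp terms are combined using exp(i*s)*conj(exp(i*t)) = exp(i*(s-t)), and sums of them are collapsed using the identity that for every m > 1 the m distinct m-th roots of unity sum to 0, e.g. 1 + exp(2*I*pi/3) + exp(-2*I*pi/3) = 0.)
Dimension check: dim(rho) = sum (mult * dim) = 2*1 + 2*1 + 1*1 + 2*1 = 7 = chi_rho(e) = 7.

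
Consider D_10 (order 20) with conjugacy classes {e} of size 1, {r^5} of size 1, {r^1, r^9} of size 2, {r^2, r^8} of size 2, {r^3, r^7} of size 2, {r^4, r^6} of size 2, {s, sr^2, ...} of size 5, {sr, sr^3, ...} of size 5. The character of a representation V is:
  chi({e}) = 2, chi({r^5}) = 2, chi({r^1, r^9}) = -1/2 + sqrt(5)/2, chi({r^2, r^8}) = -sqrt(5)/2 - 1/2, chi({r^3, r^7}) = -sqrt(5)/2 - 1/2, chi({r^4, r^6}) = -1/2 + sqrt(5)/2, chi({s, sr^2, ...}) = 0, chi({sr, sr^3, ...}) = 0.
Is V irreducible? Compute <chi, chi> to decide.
Irreducible: <chi, chi> = 1.

Why: <chi, chi> = (1/|G|) sum_C |C| * |chi(C)|^2 = (1/20)[1*|2|^2 + 1*|2|^2 + 2*|-1/2 + sqrt(5)/2|^2 + 2*|-sqrt(5)/2 - 1/2|^2 + 2*|-sqrt(5)/2 - 1/2|^2 + 2*|-1/2 + sqrt(5)/2|^2 + 5*|0|^2 + 5*|0|^2]
  = (1/20)[(4) + (4) + (3 - sqrt(5)) + (sqrt(5) + 3) + (sqrt(5) + 3) + (3 - sqrt(5)) + (0) + (0)] = 20/20 = 1.
A character is irreducible iff <chi, chi> = 1, so this representation is irreducible.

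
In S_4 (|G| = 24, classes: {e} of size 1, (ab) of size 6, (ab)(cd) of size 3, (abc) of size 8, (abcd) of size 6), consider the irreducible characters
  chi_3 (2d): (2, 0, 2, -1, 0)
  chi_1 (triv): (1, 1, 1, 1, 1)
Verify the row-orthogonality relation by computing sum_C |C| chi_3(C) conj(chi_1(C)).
Sum = 0; so <chi_3, chi_1> = 0 (distinct irreducibles are orthogonal).

Details: Compute term by term over conjugacy classes (|C| * chi_3(C) * conj(chi_1(C))):
  1*(2)*conj(1) + 6*(0)*conj(1) + 3*(2)*conj(1) + 8*(-1)*conj(1) + 6*(0)*conj(1)
  = (2) + (0) + (6) + (-8) + (0)
  = 0.
Dividing by |G| = 24 gives 0/24 = 0, matching the row-orthogonality relation <chi_3, chi_1> = [chi_3 = chi_1].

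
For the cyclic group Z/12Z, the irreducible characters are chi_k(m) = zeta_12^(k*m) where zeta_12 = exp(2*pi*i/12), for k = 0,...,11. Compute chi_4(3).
chi_4(3) = zeta_12^12 = 1

Working: chi_4(3) = zeta_12^(4*3) = zeta_12^12. Since zeta_12^12 = 1, this equals zeta_12^0 = exp(2*pi*i*0/12) = 1.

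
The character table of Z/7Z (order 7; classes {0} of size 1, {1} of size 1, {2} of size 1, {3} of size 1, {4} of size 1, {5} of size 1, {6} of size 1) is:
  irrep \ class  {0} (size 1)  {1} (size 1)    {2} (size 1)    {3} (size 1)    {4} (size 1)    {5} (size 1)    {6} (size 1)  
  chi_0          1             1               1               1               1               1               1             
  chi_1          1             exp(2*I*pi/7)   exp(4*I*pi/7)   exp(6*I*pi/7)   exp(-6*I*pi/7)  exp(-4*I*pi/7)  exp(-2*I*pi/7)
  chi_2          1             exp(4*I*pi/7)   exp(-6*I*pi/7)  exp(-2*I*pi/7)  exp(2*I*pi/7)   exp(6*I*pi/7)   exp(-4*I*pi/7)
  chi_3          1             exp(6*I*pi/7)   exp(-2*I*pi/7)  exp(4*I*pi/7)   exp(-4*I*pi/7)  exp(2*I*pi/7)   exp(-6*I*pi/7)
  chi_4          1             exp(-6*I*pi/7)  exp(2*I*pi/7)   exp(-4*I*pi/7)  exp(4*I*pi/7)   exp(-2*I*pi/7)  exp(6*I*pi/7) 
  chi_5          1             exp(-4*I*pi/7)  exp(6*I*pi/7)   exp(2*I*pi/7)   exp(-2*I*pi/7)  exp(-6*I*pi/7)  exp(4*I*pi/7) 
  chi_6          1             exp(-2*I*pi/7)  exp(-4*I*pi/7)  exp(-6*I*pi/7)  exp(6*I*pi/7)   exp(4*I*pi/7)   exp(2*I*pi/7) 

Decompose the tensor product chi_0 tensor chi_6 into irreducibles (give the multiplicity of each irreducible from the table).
chi_0 tensor chi_6 = chi_6 (all other irreducibles have multiplicity 0).

Argument: The character of a tensor product is the pointwise product (chi_0 * chi_6)(C) = chi_0(C) * chi_6(C):
  {0}: (1)*(1), {1}: (1)*(exp(-2*I*pi/7)), {2}: (1)*(exp(-4*I*pi/7)), {3}: (1)*(exp(-6*I*pi/7)), {4}: (1)*(exp(6*I*pi/7)), {5}: (1)*(exp(4*I*pi/7)), {6}: (1)*(exp(2*I*pi/7))
so (chi_0 * chi_6) takes values
  {0} -> 1, {1} -> exp(-2*I*pi/7), {2} -> exp(-4*I*pi/7), {3} -> exp(-6*I*pi/7), {4} -> exp(6*I*pi/7), {5} -> exp(4*I*pi/7), {6} -> exp(2*I*pi/7).
Now take the inner product of this character with each irreducible chi from the table, <chi_0*chi_6, chi> = (1/7) sum_C |C| (chi_0*chi_6)(C) conj(chi(C)):
  <chi_0*chi_6, chi_0> = (1/7)[1*(1)*conj(1) + 1*(exp(-2*I*pi/7))*conj(1) + 1*(exp(-4*I*pi/7))*conj(1) + 1*(exp(-6*I*pi/7))*conj(1) + 1*(exp(6*I*pi/7))*conj(1) + 1*(exp(4*I*pi/7))*conj(1) + 1*(exp(2*I*pi/7))*conj(1)]
      = (1/7)[(1) + (exp(-2*I*pi/7)) + (exp(-4*I*pi/7)) + (exp(-6*I*pi/7)) + (exp(6*I*pi/7)) + (exp(4*I*pi/7)) + (exp(2*I*pi/7))] = 0/7 = 0
  <chi_0*chi_6, chi_1> = (1/7)[1*(1)*conj(1) + 1*(exp(-2*I*pi/7))*conj(exp(2*I*pi/7)) + 1*(exp(-4*I*pi/7))*conj(exp(4*I*pi/7)) + 1*(exp(-6*I*pi/7))*conj(exp(6*I*pi/7)) + 1*(exp(6*I*pi/7))*conj(exp(-6*I*pi/7)) + 1*(exp(4*I*pi/7))*conj(exp(-4*I*pi/7)) + 1*(exp(2*I*pi/7))*conj(exp(-2*I*pi/7))]
      = (1/7)[(1) + (exp(-4*I*pi/7)) + (exp(6*I*pi/7)) + (exp(2*I*pi/7)) + (exp(-2*I*pi/7)) + (exp(-6*I*pi/7)) + (exp(4*I*pi/7))] = 0/7 = 0
  <chi_0*chi_6, chi_2> = (1/7)[1*(1)*conj(1) + 1*(exp(-2*I*pi/7))*conj(exp(4*I*pi/7)) + 1*(exp(-4*I*pi/7))*conj(exp(-6*I*pi/7)) + 1*(exp(-6*I*pi/7))*conj(exp(-2*I*pi/7)) + 1*(exp(6*I*pi/7))*conj(exp(2*I*pi/7)) + 1*(exp(4*I*pi/7))*conj(exp(6*I*pi/7)) + 1*(exp(2*I*pi/7))*conj(exp(-4*I*pi/7))]
      = (1/7)[(1) + (exp(-6*I*pi/7)) + (exp(2*I*pi/7)) + (exp(-4*I*pi/7)) + (exp(4*I*pi/7)) + (exp(-2*I*pi/7)) + (exp(6*I*pi/7))] = 0/7 = 0
  <chi_0*chi_6, chi_3> = (1/7)[1*(1)*conj(1) + 1*(exp(-2*I*pi/7))*conj(exp(6*I*pi/7)) + 1*(exp(-4*I*pi/7))*conj(exp(-2*I*pi/7)) + 1*(exp(-6*I*pi/7))*conj(exp(4*I*pi/7)) + 1*(exp(6*I*pi/7))*conj(exp(-4*I*pi/7)) + 1*(exp(4*I*pi/7))*conj(exp(2*I*pi/7)) + 1*(exp(2*I*pi/7))*conj(exp(-6*I*pi/7))]
      = (1/7)[(1) + (exp(6*I*pi/7)) + (exp(-2*I*pi/7)) + (exp(4*I*pi/7)) + (exp(-4*I*pi/7)) + (exp(2*I*pi/7)) + (exp(-6*I*pi/7))] = 0/7 = 0
  <chi_0*chi_6, chi_4> = (1/7)[1*(1)*conj(1) + 1*(exp(-2*I*pi/7))*conj(exp(-6*I*pi/7)) + 1*(exp(-4*I*pi/7))*conj(exp(2*I*pi/7)) + 1*(exp(-6*I*pi/7))*conj(exp(-4*I*pi/7)) + 1*(exp(6*I*pi/7))*conj(exp(4*I*pi/7)) + 1*(exp(4*I*pi/7))*conj(exp(-2*I*pi/7)) + 1*(exp(2*I*pi/7))*conj(exp(6*I*pi/7))]
      = (1/7)[(1) + (exp(4*I*pi/7)) + (exp(-6*I*pi/7)) + (exp(-2*I*pi/7)) + (exp(2*I*pi/7)) + (exp(6*I*pi/7)) + (exp(-4*I*pi/7))] = 0/7 = 0
  <chi_0*chi_6, chi_5> = (1/7)[1*(1)*conj(1) + 1*(exp(-2*I*pi/7))*conj(exp(-4*I*pi/7)) + 1*(exp(-4*I*pi/7))*conj(exp(6*I*pi/7)) + 1*(exp(-6*I*pi/7))*conj(exp(2*I*pi/7)) + 1*(exp(6*I*pi/7))*conj(exp(-2*I*pi/7)) + 1*(exp(4*I*pi/7))*conj(exp(-6*I*pi/7)) + 1*(exp(2*I*pi/7))*conj(exp(4*I*pi/7))]
      = (1/7)[(1) + (exp(2*I*pi/7)) + (exp(4*I*pi/7)) + (exp(6*I*pi/7)) + (exp(-6*I*pi/7)) + (exp(-4*I*pi/7)) + (exp(-2*I*pi/7))] = 0/7 = 0
  <chi_0*chi_6, chi_6> = (1/7)[1*(1)*conj(1) + 1*(exp(-2*I*pi/7))*conj(exp(-2*I*pi/7)) + 1*(exp(-4*I*pi/7))*conj(exp(-4*I*pi/7)) + 1*(exp(-6*I*pi/7))*conj(exp(-6*I*pi/7)) + 1*(exp(6*I*pi/7))*conj(exp(6*I*pi/7)) + 1*(exp(4*I*pi/7))*conj(exp(4*I*pi/7)) + 1*(exp(2*I*pi/7))*conj(exp(2*I*pi/7))]
      = (1/7)[(1) + (1) + (1) + (1) + (1) + (1) + (1)] = 7/7 = 1
(Exp terms are combined using exp(i*s)*conj(exp(i*t)) = exp(i*(s-t)), and sums of them are collapsed using the identity that for every m > 1 the m distinct m-th roots of unity sum to 0, e.g. 1 + exp(2*I*pi/3) + exp(-2*I*pi/3) = 0.)
Hence the multiplicities are chi_6: 1. Dimension check: dim(chi_0)*dim(chi_6) = 1*1 = 1 and sum (mult * dim) = 1*1 = 1.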